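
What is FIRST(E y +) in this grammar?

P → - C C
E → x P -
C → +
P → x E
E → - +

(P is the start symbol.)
FIRST sets of the non-terminals involved (from the grammar, by fixed-point iteration):
  FIRST(E) = { '-', 'x' }

To compute FIRST(E y +), process the symbols left to right:
Symbol E is a non-terminal. Add FIRST(E) \ {ε} = { '-', 'x' }
E is not nullable (ε ∉ FIRST(E)), so stop here.
FIRST(E y +) = { '-', 'x' }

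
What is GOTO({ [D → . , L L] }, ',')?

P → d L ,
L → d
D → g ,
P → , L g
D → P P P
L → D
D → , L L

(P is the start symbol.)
{ [D → , . L L], [D → . , L L], [D → . P P P], [D → . g ,], [L → . D], [L → . d], [P → . , L g], [P → . d L ,] }

GOTO(I, ',') = CLOSURE({ [A → αX.β] : [A → α.Xβ] ∈ I, X = ',' })

Items with dot before ',', with the dot advanced:
  [D → . , L L] → [D → , . L L]
Closure of the advanced items:
  [D → , . L L] has the dot before L: add [L → . d], [L → . D]
  [L → . D] has the dot before D: add [D → . g ,], [D → . P P P], [D → . , L L]
  [D → . P P P] has the dot before P: add [P → . d L ,], [P → . , L g]

GOTO = { [D → , . L L], [D → . , L L], [D → . P P P], [D → . g ,], [L → . D], [L → . d], [P → . , L g], [P → . d L ,] }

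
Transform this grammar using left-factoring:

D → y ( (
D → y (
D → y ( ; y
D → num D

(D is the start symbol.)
D → y ( D'
D' → (
D' → ε
D' → ; y
D → num D

Left-factoring transforms A → αβ₁ | αβ₂ into A → αA' and A' → β₁ | β₂
(α is the longest common prefix among the alternatives). Repeat until
no nonterminal has two alternatives with a common prefix.

Round 1: D has alternatives sharing prefix 'y ('. Introduce D': D → y ( D'
  Add: D' → (
  Add: D' → ε
  Add: D' → ; y

No remaining common prefixes — done.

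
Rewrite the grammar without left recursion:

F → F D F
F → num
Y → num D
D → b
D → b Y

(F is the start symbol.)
F is directly left-recursive. The standard transformation for
  A → A α₁ | ... | A α_m | β₁ | ... | β_n
is
  A  → β₁ A' | ... | β_n A'
  A' → α₁ A' | ... | α_m A' | ε

F → num becomes F → num F'
F → F D F becomes F' → D F F'
Add F' → ε

Productions for other non-terminals are unchanged:
  Y → num D
  D → b
  D → b Y

Resulting grammar:
F → num F'
F' → D F F'
F' → ε
Y → num D
D → b
D → b Y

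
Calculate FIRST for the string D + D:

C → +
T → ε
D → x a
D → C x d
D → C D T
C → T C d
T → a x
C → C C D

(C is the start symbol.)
{ '+', 'a', 'x' }

FIRST sets of the non-terminals involved (from the grammar, by fixed-point iteration):
  FIRST(D) = { '+', 'a', 'x' }

To compute FIRST(D + D), process the symbols left to right:
Symbol D is a non-terminal. Add FIRST(D) \ {ε} = { '+', 'a', 'x' }
D is not nullable (ε ∉ FIRST(D)), so stop here.
FIRST(D + D) = { '+', 'a', 'x' }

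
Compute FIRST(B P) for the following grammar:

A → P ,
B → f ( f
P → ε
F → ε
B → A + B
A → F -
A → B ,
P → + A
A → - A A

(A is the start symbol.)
{ '+', ',', '-', 'f' }

FIRST sets of the non-terminals involved (from the grammar, by fixed-point iteration):
  FIRST(B) = { '+', ',', '-', 'f' }

To compute FIRST(B P), process the symbols left to right:
Symbol B is a non-terminal. Add FIRST(B) \ {ε} = { '+', ',', '-', 'f' }
B is not nullable (ε ∉ FIRST(B)), so stop here.
FIRST(B P) = { '+', ',', '-', 'f' }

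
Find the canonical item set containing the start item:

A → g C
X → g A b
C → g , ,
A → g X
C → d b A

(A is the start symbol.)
{ [A → . g C], [A → . g X], [A' → . A] }

First, augment the grammar with A' → A
I₀ = CLOSURE({ [A' → . A] }):
  [A' → . A] has the dot before A: add [A → . g C], [A → . g X]
No further items can be added.

I₀ = { [A → . g C], [A → . g X], [A' → . A] }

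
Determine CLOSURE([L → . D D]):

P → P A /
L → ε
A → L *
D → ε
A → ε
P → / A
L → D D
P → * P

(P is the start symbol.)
To compute CLOSURE, for each item [A → α.Bβ] where B is a non-terminal, add [B → .γ] for all productions B → γ; repeat for the newly added items until nothing changes.

Start with: [L → . D D]
  [L → . D D] has the dot before D: add [D → .]
No further items can be added.

CLOSURE = { [D → .], [L → . D D] }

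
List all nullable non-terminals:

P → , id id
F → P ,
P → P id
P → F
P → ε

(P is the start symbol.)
A non-terminal is nullable if it can derive ε (the empty string): either it has an ε-production, or it has a production whose right-hand side consists entirely of nullable non-terminals.

ε-productions: P → ε
So P is immediately nullable.
No further non-terminal can be added: every production for the remaining non-terminals contains a terminal or a non-nullable non-terminal.
Nullable = { 'P' }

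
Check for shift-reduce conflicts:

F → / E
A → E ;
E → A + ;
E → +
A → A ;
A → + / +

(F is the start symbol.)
Augment with F' → F and build the canonical LR(0) collection (I0 = CLOSURE({[F' → . F]}), then GOTO on every symbol after a dot until no new states appear). It has 12 states:
  I0: { [F → . / E], [F' → . F] }  — shift
  I1: { [A → . + / +], [A → . A ;], [A → . E ;], [E → . +], [E → . A + ;], [F → / . E] }  — shift
  I2: { [F' → F .] }  — accept
  I3: { [A → + . / +], [E → + .] }  — shift, reduce
  I4: { [A → A . ;], [E → A . + ;] }  — shift
  I5: { [A → E . ;], [F → / E .] }  — shift, reduce
  I6: { [A → E ; .] }  — reduce
  I7: { [E → A + . ;] }  — shift
  I8: { [A → A ; .] }  — reduce
  I9: { [E → A + ; .] }  — reduce
  I10: { [A → + / . +] }  — shift
  I11: { [A → + / + .] }  — reduce

I3 contains reduce item [E → + .] and shift item [A → + . / +] — shift-reduce conflict.
I5 contains reduce item [F → / E .] and shift item [A → E . ;] — shift-reduce conflict.

Answer: Yes — I3: [E → + .] vs [A → + . / +]; I5: [F → / E .] vs [A → E . ;]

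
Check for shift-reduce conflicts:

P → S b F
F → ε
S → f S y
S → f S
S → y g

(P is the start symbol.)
Yes — I6: [S → f S .] vs [S → f S . y]

A shift-reduce conflict occurs when an LR(0) state has both:
  - a complete (reduce) item [A → α .] (dot at the end), and
  - a shift item [B → β . c γ] (dot before a terminal).

Augment with P' → P and build the canonical LR(0) collection (I0 = CLOSURE({[P' → . P]}), then GOTO on every symbol after a dot until no new states appear). It has 10 states:
  I0: { [P → . S b F], [P' → . P], [S → . f S y], [S → . f S], [S → . y g] }  — shift
  I1: { [P' → P .] }  — accept
  I2: { [P → S . b F] }  — shift
  I3: { [S → . f S y], [S → . f S], [S → . y g], [S → f . S y], [S → f . S] }  — shift
  I4: { [S → y . g] }  — shift
  I5: { [S → y g .] }  — reduce
  I6: { [S → f S . y], [S → f S .] }  — shift, reduce
  I7: { [S → f S y .] }  — reduce
  I8: { [F → .], [P → S b . F] }  — reduce
  I9: { [P → S b F .] }  — reduce

I6 contains reduce item [S → f S .] and shift item [S → f S . y] — shift-reduce conflict.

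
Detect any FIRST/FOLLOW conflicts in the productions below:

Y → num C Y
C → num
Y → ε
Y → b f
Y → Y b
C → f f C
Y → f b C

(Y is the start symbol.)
Yes. Y → b f with FOLLOW(Y) on { 'b' }; Y → Y b with FOLLOW(Y) on { 'b' }

Nullable non-terminals: Y.
FIRST sets used below: FIRST(Y) = { 'b', 'f', 'num', ε }

Y: nullable alternative(s) Y → ε; FOLLOW(Y) = { $, 'b' }
  Y → num C Y: FIRST \ {ε} = { 'num' } — disjoint from FOLLOW(Y)
  Y → ε: FIRST \ {ε} = { } — this is the only nullable alternative, skip
  Y → b f: FIRST \ {ε} = { 'b' } — overlaps FOLLOW(Y) on { 'b' }: CONFLICT
  Y → Y b: FIRST \ {ε} = { 'b', 'f', 'num' } — overlaps FOLLOW(Y) on { 'b' }: CONFLICT
  Y → f b C: FIRST \ {ε} = { 'f' } — disjoint from FOLLOW(Y)

C has no nullable alternative, so no FIRST/FOLLOW check is needed there.

So the grammar has 2 FIRST/FOLLOW conflicts (marked CONFLICT above).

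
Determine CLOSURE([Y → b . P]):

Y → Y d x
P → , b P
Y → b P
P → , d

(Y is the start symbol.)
Start with: [Y → b . P]
  [Y → b . P] has the dot before P: add [P → . , b P], [P → . , d]
No further items can be added.

CLOSURE = { [P → . , b P], [P → . , d], [Y → b . P] }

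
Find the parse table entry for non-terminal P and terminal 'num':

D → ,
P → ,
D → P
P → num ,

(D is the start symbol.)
P → num ,

To find M[P, 'num'], we find productions for P where 'num' is in the predict set (PREDICT(N → α) = (FIRST(α) \ {ε}) ∪ (FOLLOW(N) if α ⇒* ε)).

P → ,: PREDICT = { ',' }
P → num ,: PREDICT = { 'num' }
  'num' is in predict set, so this production goes in M[P, 'num']

M[P, 'num'] = P → num ,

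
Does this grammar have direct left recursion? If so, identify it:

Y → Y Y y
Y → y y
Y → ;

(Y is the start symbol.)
Yes, Y is left-recursive

Direct left recursion occurs when N → N α for some non-terminal N (the right-hand side begins with the left-hand side itself).

Y → Y Y y: LEFT RECURSIVE (starts with Y)
Y → y y: starts with y
Y → ;: starts with ';'

The grammar has direct left recursion on: Y.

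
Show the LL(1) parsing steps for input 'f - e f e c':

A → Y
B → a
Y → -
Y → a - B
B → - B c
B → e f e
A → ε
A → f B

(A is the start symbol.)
Stack is shown with the top on the left.

Stack      Input          Action
--------------------------------
A $        f - e f e c $  output A → f B
f B $      f - e f e c $  match 'f'
B $        - e f e c $    output B → - B c
- B c $    - e f e c $    match '-'
B c $      e f e c $      output B → e f e
e f e c $  e f e c $      match 'e'
f e c $    f e c $        match 'f'
e c $      e c $          match 'e'
c $        c $            match 'c'
$          $              accept

The string is accepted.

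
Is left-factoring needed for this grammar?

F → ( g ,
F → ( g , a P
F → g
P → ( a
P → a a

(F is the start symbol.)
Yes, F has productions with common prefix '( g ,'

Left-factoring is needed when two productions for the same non-terminal
share a common prefix on the right-hand side.

Productions for F:
  F → ( g ,
  F → ( g , a P
  F → g
Productions for P:
  P → ( a
  P → a a

Found common prefix '( g ,' in productions for F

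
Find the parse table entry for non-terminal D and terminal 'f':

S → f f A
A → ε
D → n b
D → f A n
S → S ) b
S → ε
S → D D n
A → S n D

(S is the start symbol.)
D → f A n

To find M[D, 'f'], we find productions for D where 'f' is in the predict set (PREDICT(N → α) = (FIRST(α) \ {ε}) ∪ (FOLLOW(N) if α ⇒* ε)).

D → n b: PREDICT = { 'n' }
D → f A n: PREDICT = { 'f' }
  'f' is in predict set, so this production goes in M[D, 'f']

M[D, 'f'] = D → f A n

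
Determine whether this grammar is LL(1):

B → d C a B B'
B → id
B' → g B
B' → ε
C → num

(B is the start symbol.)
No. Predict set conflict for B': { 'g' }

Relevant sets:
  FOLLOW(B') = { $, 'g' }

For B:
  PREDICT(B → d C a B B') = { 'd' }
  PREDICT(B → id) = { 'id' }
For B':
  PREDICT(B' → g B) = { 'g' }
  PREDICT(B' → ε) = { $, 'g' }
C has a single production, so nothing to check there.

Conflict found: Predict set conflict for B': { 'g' }
The grammar is NOT LL(1).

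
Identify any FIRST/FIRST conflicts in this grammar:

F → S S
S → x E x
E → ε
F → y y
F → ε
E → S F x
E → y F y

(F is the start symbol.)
A FIRST/FIRST conflict occurs when two productions N → α and N → β for the same non-terminal have FIRST(α) ∩ FIRST(β) ≠ ∅ (with ε ∈ FIRST of a nullable right-hand side, so two nullable alternatives also conflict).

FIRST sets of the non-terminals at (or reachable through a nullable prefix from) the front of some alternative:
  FIRST(S) = { 'x' }

Productions for F:
  F → S S: FIRST = { 'x' }
  F → y y: FIRST = { 'y' }
  F → ε: FIRST = { ε }
Productions for E:
  E → ε: FIRST = { ε }
  E → S F x: FIRST = { 'x' }
  E → y F y: FIRST = { 'y' }
S has only one production, so no FIRST/FIRST conflict is possible there.

All alternatives of each non-terminal have pairwise disjoint FIRST sets.

Answer: No FIRST/FIRST conflicts.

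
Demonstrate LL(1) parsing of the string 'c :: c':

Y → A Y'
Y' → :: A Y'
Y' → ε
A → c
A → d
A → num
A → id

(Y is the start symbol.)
LL(1) parsing maintains a stack (initially the start symbol over $) and the input. At each step: if the stack top is a terminal, match it against the current input token; if it is a non-terminal N, replace it with the RHS of M[N, lookahead] (the unique production whose predict set contains the lookahead).

Stack is shown with the top on the left.

Stack      Input     Action
---------------------------
Y $        c :: c $  output Y → A Y'
A Y' $     c :: c $  output A → c
c Y' $     c :: c $  match 'c'
Y' $       :: c $    output Y' → :: A Y'
:: A Y' $  :: c $    match '::'
A Y' $     c $       output A → c
c Y' $     c $       match 'c'
Y' $       $         output Y' → ε
$          $         accept

The string is accepted.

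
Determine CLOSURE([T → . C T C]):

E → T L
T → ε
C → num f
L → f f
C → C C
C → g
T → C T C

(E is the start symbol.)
{ [C → . C C], [C → . g], [C → . num f], [T → . C T C] }

To compute CLOSURE, for each item [A → α.Bβ] where B is a non-terminal, add [B → .γ] for all productions B → γ; repeat for the newly added items until nothing changes.

Start with: [T → . C T C]
  [T → . C T C] has the dot before C: add [C → . num f], [C → . C C], [C → . g]
No further items can be added.

CLOSURE = { [C → . C C], [C → . g], [C → . num f], [T → . C T C] }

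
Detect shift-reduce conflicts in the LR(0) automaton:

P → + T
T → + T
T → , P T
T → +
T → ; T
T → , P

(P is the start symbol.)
Yes — I3: [T → + .] vs [T → . +]; I8: [T → , P .] vs [T → . +]

A shift-reduce conflict occurs when an LR(0) state has both:
  - a complete (reduce) item [A → α .] (dot at the end), and
  - a shift item [B → β . c γ] (dot before a terminal).

Augment with P' → P and build the canonical LR(0) collection (I0 = CLOSURE({[P' → . P]}), then GOTO on every symbol after a dot until no new states appear). It has 11 states:
  I0: { [P → . + T], [P' → . P] }  — shift
  I1: { [P → + . T], [T → . + T], [T → . +], [T → . , P T], [T → . , P], [T → . ; T] }  — shift
  I2: { [P' → P .] }  — accept
  I3: { [T → + . T], [T → + .], [T → . + T], [T → . +], [T → . , P T], [T → . , P], [T → . ; T] }  — shift, reduce
  I4: { [P → . + T], [T → , . P T], [T → , . P] }  — shift
  I5: { [T → . + T], [T → . +], [T → . , P T], [T → . , P], [T → . ; T], [T → ; . T] }  — shift
  I6: { [P → + T .] }  — reduce
  I7: { [T → ; T .] }  — reduce
  I8: { [T → , P . T], [T → , P .], [T → . + T], [T → . +], [T → . , P T], [T → . , P], [T → . ; T] }  — shift, reduce
  I9: { [T → , P T .] }  — reduce
  I10: { [T → + T .] }  — reduce

I3 contains reduce item [T → + .] and shift items [T → . +], [T → . + T], [T → . , P], [T → . , P T], [T → . ; T] — shift-reduce conflict.
I8 contains reduce item [T → , P .] and shift items [T → . +], [T → . + T], [T → . , P], [T → . , P T], [T → . ; T] — shift-reduce conflict.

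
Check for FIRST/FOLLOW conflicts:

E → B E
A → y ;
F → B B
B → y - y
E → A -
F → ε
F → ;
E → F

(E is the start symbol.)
No FIRST/FOLLOW conflicts.

A FIRST/FOLLOW conflict occurs when a non-terminal N has a nullable alternative N → β (β ⇒* ε) and another alternative N → α with FIRST(α) ∩ FOLLOW(N) ≠ ∅: on such a lookahead the parser cannot decide between expanding α and letting N vanish via β.

Nullable non-terminals: E, F.
FIRST sets used below: FIRST(B) = { 'y' }, FIRST(A) = { 'y' }, FIRST(F) = { ';', 'y', ε }

E: nullable alternative(s) E → F; FOLLOW(E) = { $ }
  E → B E: FIRST \ {ε} = { 'y' } — disjoint from FOLLOW(E)
  E → A -: FIRST \ {ε} = { 'y' } — disjoint from FOLLOW(E)
  E → F: FIRST \ {ε} = { ';', 'y' } — this is the only nullable alternative, skip

F: nullable alternative(s) F → ε; FOLLOW(F) = { $ }
  F → B B: FIRST \ {ε} = { 'y' } — disjoint from FOLLOW(F)
  F → ε: FIRST \ {ε} = { } — this is the only nullable alternative, skip
  F → ;: FIRST \ {ε} = { ';' } — disjoint from FOLLOW(F)

A, B have no nullable alternative, so no FIRST/FOLLOW check is needed there.

No FIRST/FOLLOW conflicts found.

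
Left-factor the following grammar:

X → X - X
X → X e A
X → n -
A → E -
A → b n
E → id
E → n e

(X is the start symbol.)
Left-factoring transforms A → αβ₁ | αβ₂ into A → αA' and A' → β₁ | β₂
(α is the longest common prefix among the alternatives). Repeat until
no nonterminal has two alternatives with a common prefix.

Round 1: X has alternatives sharing prefix 'X'. Introduce X': X → X X'
  Add: X' → - X
  Add: X' → e A

No remaining common prefixes — done.

Resulting grammar:
X → X X'
X' → - X
X' → e A
X → n -
A → E -
A → b n
E → id
E → n e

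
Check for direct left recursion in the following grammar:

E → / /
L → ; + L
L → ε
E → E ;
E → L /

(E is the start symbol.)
Yes, E is left-recursive

Direct left recursion occurs when N → N α for some non-terminal N (the right-hand side begins with the left-hand side itself).

E → / /: starts with '/'
L → ; + L: starts with ';'
L → ε: starts with ε
E → E ;: LEFT RECURSIVE (starts with E)
E → L /: starts with L

The grammar has direct left recursion on: E.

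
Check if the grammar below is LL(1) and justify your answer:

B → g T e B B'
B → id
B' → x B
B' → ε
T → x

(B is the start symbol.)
No. Predict set conflict for B': { 'x' }

Relevant sets:
  FOLLOW(B') = { $, 'x' }

For B:
  PREDICT(B → g T e B B') = { 'g' }
  PREDICT(B → id) = { 'id' }
For B':
  PREDICT(B' → x B) = { 'x' }
  PREDICT(B' → ε) = { $, 'x' }
T has a single production, so nothing to check there.

Conflict found: Predict set conflict for B': { 'x' }
The grammar is NOT LL(1).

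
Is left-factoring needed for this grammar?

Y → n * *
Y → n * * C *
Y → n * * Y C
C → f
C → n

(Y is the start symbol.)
Yes, Y has productions with common prefix 'n * *'

Left-factoring is needed when two productions for the same non-terminal
share a common prefix on the right-hand side.

Productions for Y:
  Y → n * *
  Y → n * * C *
  Y → n * * Y C
Productions for C:
  C → f
  C → n

Found common prefix 'n * *' in productions for Y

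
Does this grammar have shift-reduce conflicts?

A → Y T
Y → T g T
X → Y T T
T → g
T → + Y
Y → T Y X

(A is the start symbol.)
Yes — I8: [T → g .] vs [T → . + Y]

Augment with A' → A and build the canonical LR(0) collection (I0 = CLOSURE({[A' → . A]}), then GOTO on every symbol after a dot until no new states appear). It has 15 states:
  I0: { [A → . Y T], [A' → . A], [T → . + Y], [T → . g], [Y → . T Y X], [Y → . T g T] }  — shift
  I1: { [T → + . Y], [T → . + Y], [T → . g], [Y → . T Y X], [Y → . T g T] }  — shift
  I2: { [A' → A .] }  — accept
  I3: { [T → . + Y], [T → . g], [Y → . T Y X], [Y → . T g T], [Y → T . Y X], [Y → T . g T] }  — shift
  I4: { [A → Y . T], [T → . + Y], [T → . g] }  — shift
  I5: { [T → g .] }  — reduce
  I6: { [A → Y T .] }  — reduce
  I7: { [T → . + Y], [T → . g], [X → . Y T T], [Y → . T Y X], [Y → . T g T], [Y → T Y . X] }  — shift
  I8: { [T → . + Y], [T → . g], [T → g .], [Y → T g . T] }  — shift, reduce
  I9: { [Y → T g T .] }  — reduce
  I10: { [Y → T Y X .] }  — reduce
  I11: { [T → . + Y], [T → . g], [X → Y . T T] }  — shift
  I12: { [T → . + Y], [T → . g], [X → Y T . T] }  — shift
  I13: { [X → Y T T .] }  — reduce
  I14: { [T → + Y .] }  — reduce

I8 contains reduce item [T → g .] and shift items [T → . + Y], [T → . g] — shift-reduce conflict.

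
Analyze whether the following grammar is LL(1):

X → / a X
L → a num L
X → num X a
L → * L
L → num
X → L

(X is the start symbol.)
No. Predict set conflict for X: { 'num' }

Relevant sets:
  FIRST(L) = { '*', 'a', 'num' }

For X:
  PREDICT(X → '/' a X) = { '/' }
  PREDICT(X → num X a) = { 'num' }
  PREDICT(X → L) = { '*', 'a', 'num' }
For L:
  PREDICT(L → a num L) = { 'a' }
  PREDICT(L → '*' L) = { '*' }
  PREDICT(L → num) = { 'num' }

Conflict found: Predict set conflict for X: { 'num' }
The grammar is NOT LL(1).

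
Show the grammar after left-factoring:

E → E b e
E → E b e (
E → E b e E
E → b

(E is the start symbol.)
E → E b e E'
E' → ε
E' → (
E' → E
E → b

Left-factoring transforms A → αβ₁ | αβ₂ into A → αA' and A' → β₁ | β₂
(α is the longest common prefix among the alternatives). Repeat until
no nonterminal has two alternatives with a common prefix.

Round 1: E has alternatives sharing prefix 'E b e'. Introduce E': E → E b e E'
  Add: E' → ε
  Add: E' → (
  Add: E' → E

No remaining common prefixes — done.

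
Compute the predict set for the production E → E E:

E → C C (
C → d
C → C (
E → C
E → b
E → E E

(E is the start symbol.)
PREDICT(E → E E) = (FIRST(RHS) \ {ε}) ∪ (FOLLOW(E) if ε ∈ FIRST(RHS), i.e. RHS ⇒* ε)
FIRST(E) = { 'b', 'd' }
FIRST(E E) = { 'b', 'd' }
ε ∉ FIRST(E E), so FOLLOW(E) is not added.
PREDICT(E → E E) = { 'b', 'd' }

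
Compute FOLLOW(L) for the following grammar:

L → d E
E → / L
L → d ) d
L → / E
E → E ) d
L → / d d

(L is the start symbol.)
{ $, ')' }

L is the start symbol, so $ ∈ FOLLOW(L).
In E → / L: L is at the end, add FOLLOW(E)

The FOLLOW sets referred to above (computed the same way, to a fixed point):
  FOLLOW(E) = { $, ')' }

Taking the union: FOLLOW(L) = { $, ')' }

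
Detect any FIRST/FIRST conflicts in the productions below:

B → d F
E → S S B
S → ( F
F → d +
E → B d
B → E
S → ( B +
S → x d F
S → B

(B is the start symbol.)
A FIRST/FIRST conflict occurs when two productions N → α and N → β for the same non-terminal have FIRST(α) ∩ FIRST(β) ≠ ∅ (with ε ∈ FIRST of a nullable right-hand side, so two nullable alternatives also conflict).

FIRST sets of the non-terminals at (or reachable through a nullable prefix from) the front of some alternative:
  FIRST(E) = { '(', 'd', 'x' }
  FIRST(S) = { '(', 'd', 'x' }
  FIRST(B) = { '(', 'd', 'x' }

Productions for B:
  B → d F: FIRST = { 'd' }
  B → E: FIRST = { '(', 'd', 'x' }
Productions for E:
  E → S S B: FIRST = { '(', 'd', 'x' }
  E → B d: FIRST = { '(', 'd', 'x' }
Productions for S:
  S → ( F: FIRST = { '(' }
  S → ( B +: FIRST = { '(' }
  S → x d F: FIRST = { 'x' }
  S → B: FIRST = { '(', 'd', 'x' }
F has only one production, so no FIRST/FIRST conflict is possible there.

Conflict for B: B → d F and B → E
  Overlap: { 'd' }
Conflict for E: E → S S B and E → B d
  Overlap: { '(', 'd', 'x' }
Conflict for S: S → ( F and S → ( B +
  Overlap: { '(' }
Conflict for S: S → ( F and S → B
  Overlap: { '(' }
Conflict for S: S → ( B + and S → B
  Overlap: { '(' }
Conflict for S: S → x d F and S → B
  Overlap: { 'x' }

Answer: Yes. B → d F / B → E on { 'd' }; E → S S B / E → B d on { '(', 'd', 'x' }; S → '(' F / S → '(' B '+' on { '(' }; S → '(' F / S → B on { '(' }; S → '(' B '+' / S → B on { '(' }; S → x d F / S → B on { 'x' }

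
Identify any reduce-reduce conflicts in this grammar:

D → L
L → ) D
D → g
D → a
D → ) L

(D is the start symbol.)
Augment with D' → D and build the canonical LR(0) collection (I0 = CLOSURE({[D' → . D]}), then GOTO on every symbol after a dot until no new states appear). It has 8 states:
  I0: { [D → . ) L], [D → . L], [D → . a], [D → . g], [D' → . D], [L → . ) D] }  — shift
  I1: { [D → ) . L], [D → . ) L], [D → . L], [D → . a], [D → . g], [L → ) . D], [L → . ) D] }  — shift
  I2: { [D' → D .] }  — accept
  I3: { [D → L .] }  — reduce
  I4: { [D → a .] }  — reduce
  I5: { [D → g .] }  — reduce
  I6: { [L → ) D .] }  — reduce
  I7: { [D → ) L .], [D → L .] }  — 2 reduces

I7 contains complete items [D → ) L .], [D → L .] — reduce-reduce conflict.

Answer: Yes — I7: [D → ) L .] vs [D → L .]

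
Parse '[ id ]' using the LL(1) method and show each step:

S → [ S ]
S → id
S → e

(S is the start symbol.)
Stack is shown with the top on the left.

Stack    Input     Action
-------------------------
S $      [ id ] $  output S → [ S ]
[ S ] $  [ id ] $  match '['
S ] $    id ] $    output S → id
id ] $   id ] $    match 'id'
] $      ] $       match ']'
$        $         accept

The string is accepted.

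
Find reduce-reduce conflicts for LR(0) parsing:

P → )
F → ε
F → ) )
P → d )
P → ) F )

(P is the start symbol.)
Augment with P' → P and build the canonical LR(0) collection (I0 = CLOSURE({[P' → . P]}), then GOTO on every symbol after a dot until no new states appear). It has 9 states:
  I0: { [P → . ) F )], [P → . )], [P → . d )], [P' → . P] }  — shift
  I1: { [F → . ) )], [F → .], [P → ) . F )], [P → ) .] }  — shift, 2 reduces
  I2: { [P' → P .] }  — accept
  I3: { [P → d . )] }  — shift
  I4: { [P → d ) .] }  — reduce
  I5: { [F → ) . )] }  — shift
  I6: { [P → ) F . )] }  — shift
  I7: { [P → ) F ) .] }  — reduce
  I8: { [F → ) ) .] }  — reduce

I1 contains complete items [F → .], [P → ) .] — reduce-reduce conflict.

Answer: Yes — I1: [F → .] vs [P → ) .]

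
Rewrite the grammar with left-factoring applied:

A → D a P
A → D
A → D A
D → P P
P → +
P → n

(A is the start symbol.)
A → D A'
A' → a P
A' → ε
A' → A
D → P P
P → +
P → n

Left-factoring transforms A → αβ₁ | αβ₂ into A → αA' and A' → β₁ | β₂
(α is the longest common prefix among the alternatives). Repeat until
no nonterminal has two alternatives with a common prefix.

Round 1: A has alternatives sharing prefix 'D'. Introduce A': A → D A'
  Add: A' → a P
  Add: A' → ε
  Add: A' → A

No remaining common prefixes — done.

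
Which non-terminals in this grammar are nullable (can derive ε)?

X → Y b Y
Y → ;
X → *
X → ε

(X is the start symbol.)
{ 'X' }

A non-terminal is nullable if it can derive ε (the empty string): either it has an ε-production, or it has a production whose right-hand side consists entirely of nullable non-terminals.

ε-productions: X → ε
So X is immediately nullable.
No further non-terminal can be added: every production for the remaining non-terminals contains a terminal or a non-nullable non-terminal.
Nullable = { 'X' }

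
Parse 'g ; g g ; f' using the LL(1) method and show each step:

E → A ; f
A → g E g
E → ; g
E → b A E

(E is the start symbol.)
Stack is shown with the top on the left.

Stack        Input          Action
----------------------------------
E $          g ; g g ; f $  output E → A ; f
A ; f $      g ; g g ; f $  output A → g E g
g E g ; f $  g ; g g ; f $  match 'g'
E g ; f $    ; g g ; f $    output E → ; g
; g g ; f $  ; g g ; f $    match ';'
g g ; f $    g g ; f $      match 'g'
g ; f $      g ; f $        match 'g'
; f $        ; f $          match ';'
f $          f $            match 'f'
$            $              accept

The string is accepted.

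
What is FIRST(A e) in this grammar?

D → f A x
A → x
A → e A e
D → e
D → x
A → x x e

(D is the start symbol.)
FIRST sets of the non-terminals involved (from the grammar, by fixed-point iteration):
  FIRST(A) = { 'e', 'x' }

To compute FIRST(A e), process the symbols left to right:
Symbol A is a non-terminal. Add FIRST(A) \ {ε} = { 'e', 'x' }
A is not nullable (ε ∉ FIRST(A)), so stop here.
FIRST(A e) = { 'e', 'x' }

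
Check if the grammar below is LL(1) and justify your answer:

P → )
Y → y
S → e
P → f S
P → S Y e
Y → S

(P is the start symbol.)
A grammar is LL(1) if for each non-terminal N with multiple productions, the predict sets of those productions are pairwise disjoint, where PREDICT(N → α) = (FIRST(α) \ {ε}) ∪ (FOLLOW(N) if α ⇒* ε).

Relevant sets:
  FIRST(S) = { 'e' }

For P:
  PREDICT(P → ')') = { ')' }
  PREDICT(P → f S) = { 'f' }
  PREDICT(P → S Y e) = { 'e' }
For Y:
  PREDICT(Y → y) = { 'y' }
  PREDICT(Y → S) = { 'e' }
S has a single production, so nothing to check there.

All predict sets are disjoint. The grammar IS LL(1).

Answer: Yes, the grammar is LL(1).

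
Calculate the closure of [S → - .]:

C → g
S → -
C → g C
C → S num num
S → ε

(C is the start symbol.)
{ [S → - .] }

Start with: [S → - .]
The dot is at the end, so nothing is added.

CLOSURE = { [S → - .] }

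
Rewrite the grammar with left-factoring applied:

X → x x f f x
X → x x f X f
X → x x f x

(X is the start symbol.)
Left-factoring transforms A → αβ₁ | αβ₂ into A → αA' and A' → β₁ | β₂
(α is the longest common prefix among the alternatives). Repeat until
no nonterminal has two alternatives with a common prefix.

Round 1: X has alternatives sharing prefix 'x x f'. Introduce X': X → x x f X'
  Add: X' → f x
  Add: X' → X f
  Add: X' → x

No remaining common prefixes — done.

Resulting grammar:
X → x x f X'
X' → f x
X' → X f
X' → x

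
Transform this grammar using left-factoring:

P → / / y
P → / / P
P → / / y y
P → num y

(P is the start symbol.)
P → / / P'
P' → y P''
P'' → ε
P'' → y
P' → P
P → num y

Left-factoring transforms A → αβ₁ | αβ₂ into A → αA' and A' → β₁ | β₂
(α is the longest common prefix among the alternatives). Repeat until
no nonterminal has two alternatives with a common prefix.

Round 1: P has alternatives sharing prefix '/ /'. Introduce P': P → / / P'
  Add: P' → y
  Add: P' → P
  Add: P' → y y

Round 2: P' has alternatives sharing prefix 'y'. Introduce P'': P' → y P''
  Add: P'' → ε
  Add: P'' → y

No remaining common prefixes — done.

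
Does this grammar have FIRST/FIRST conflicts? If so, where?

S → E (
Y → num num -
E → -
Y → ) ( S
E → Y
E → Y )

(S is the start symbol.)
A FIRST/FIRST conflict occurs when two productions N → α and N → β for the same non-terminal have FIRST(α) ∩ FIRST(β) ≠ ∅ (with ε ∈ FIRST of a nullable right-hand side, so two nullable alternatives also conflict).

FIRST sets of the non-terminals at (or reachable through a nullable prefix from) the front of some alternative:
  FIRST(Y) = { ')', 'num' }

Productions for Y:
  Y → num num -: FIRST = { 'num' }
  Y → ) ( S: FIRST = { ')' }
Productions for E:
  E → -: FIRST = { '-' }
  E → Y: FIRST = { ')', 'num' }
  E → Y ): FIRST = { ')', 'num' }
S has only one production, so no FIRST/FIRST conflict is possible there.

Conflict for E: E → Y and E → Y )
  Overlap: { ')', 'num' }

Answer: Yes. E → Y / E → Y ')' on { ')', 'num' }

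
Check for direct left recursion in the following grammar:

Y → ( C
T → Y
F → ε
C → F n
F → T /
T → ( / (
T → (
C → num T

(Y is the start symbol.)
Direct left recursion occurs when N → N α for some non-terminal N (the right-hand side begins with the left-hand side itself).

Y → ( C: starts with '('
T → Y: starts with Y
F → ε: starts with ε
C → F n: starts with F
F → T /: starts with T
T → ( / (: starts with '('
T → (: starts with '('
C → num T: starts with num

No direct left recursion found.

Answer: No direct left recursion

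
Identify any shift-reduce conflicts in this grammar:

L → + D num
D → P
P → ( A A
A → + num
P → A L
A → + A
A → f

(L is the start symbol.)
No shift-reduce conflicts

A shift-reduce conflict occurs when an LR(0) state has both:
  - a complete (reduce) item [A → α .] (dot at the end), and
  - a shift item [B → β . c γ] (dot before a terminal).

Augment with L' → L and build the canonical LR(0) collection (I0 = CLOSURE({[L' → . L]}), then GOTO on every symbol after a dot until no new states appear). It has 15 states:
  I0: { [L → . + D num], [L' → . L] }  — shift
  I1: { [A → . + A], [A → . + num], [A → . f], [D → . P], [L → + . D num], [P → . ( A A], [P → . A L] }  — shift
  I2: { [L' → L .] }  — accept
  I3: { [A → . + A], [A → . + num], [A → . f], [P → ( . A A] }  — shift
  I4: { [A → + . A], [A → + . num], [A → . + A], [A → . + num], [A → . f] }  — shift
  I5: { [L → . + D num], [P → A . L] }  — shift
  I6: { [L → + D . num] }  — shift
  I7: { [D → P .] }  — reduce
  I8: { [A → f .] }  — reduce
  I9: { [L → + D num .] }  — reduce
  I10: { [P → A L .] }  — reduce
  I11: { [A → + A .] }  — reduce
  I12: { [A → + num .] }  — reduce
  I13: { [A → . + A], [A → . + num], [A → . f], [P → ( A . A] }  — shift
  I14: { [P → ( A A .] }  — reduce

No state contains both a complete item and a shift item.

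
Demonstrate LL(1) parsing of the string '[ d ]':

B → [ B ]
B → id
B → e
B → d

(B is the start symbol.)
LL(1) parsing maintains a stack (initially the start symbol over $) and the input. At each step: if the stack top is a terminal, match it against the current input token; if it is a non-terminal N, replace it with the RHS of M[N, lookahead] (the unique production whose predict set contains the lookahead).

Stack is shown with the top on the left.

Stack    Input    Action
------------------------
B $      [ d ] $  output B → [ B ]
[ B ] $  [ d ] $  match '['
B ] $    d ] $    output B → d
d ] $    d ] $    match 'd'
] $      ] $      match ']'
$        $        accept

The string is accepted.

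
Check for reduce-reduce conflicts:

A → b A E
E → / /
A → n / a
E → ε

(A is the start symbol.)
No reduce-reduce conflicts

Augment with A' → A and build the canonical LR(0) collection (I0 = CLOSURE({[A' → . A]}), then GOTO on every symbol after a dot until no new states appear). It has 10 states:
  I0: { [A → . b A E], [A → . n / a], [A' → . A] }  — shift
  I1: { [A' → A .] }  — accept
  I2: { [A → . b A E], [A → . n / a], [A → b . A E] }  — shift
  I3: { [A → n . / a] }  — shift
  I4: { [A → n / . a] }  — shift
  I5: { [A → n / a .] }  — reduce
  I6: { [A → b A . E], [E → . / /], [E → .] }  — shift, reduce
  I7: { [E → / . /] }  — shift
  I8: { [A → b A E .] }  — reduce
  I9: { [E → / / .] }  — reduce

No state contains more than one complete item.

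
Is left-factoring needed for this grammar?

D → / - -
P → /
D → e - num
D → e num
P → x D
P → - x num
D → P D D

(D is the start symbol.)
Left-factoring is needed when two productions for the same non-terminal
share a common prefix on the right-hand side.

Productions for D:
  D → / - -
  D → e - num
  D → e num
  D → P D D
Productions for P:
  P → /
  P → x D
  P → - x num

Found common prefix 'e' in productions for D

Answer: Yes, D has productions with common prefix 'e'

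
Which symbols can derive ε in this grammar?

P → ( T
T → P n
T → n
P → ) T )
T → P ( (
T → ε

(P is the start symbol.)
ε-productions: T → ε
So T is immediately nullable.
No further non-terminal can be added: every production for the remaining non-terminals contains a terminal or a non-nullable non-terminal.
Nullable = { 'T' }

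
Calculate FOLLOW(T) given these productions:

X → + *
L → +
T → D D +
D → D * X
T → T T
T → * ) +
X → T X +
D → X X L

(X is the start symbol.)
In T → T T: T is followed by T, add FIRST(T) \ {ε} = { '*', '+' }
In T → T T: T is at the end; this adds FOLLOW(T) to itself — nothing new
In X → T X +: T is followed by X '+', add FIRST(X '+') \ {ε} = { '*', '+' }

Taking the union: FOLLOW(T) = { '*', '+' }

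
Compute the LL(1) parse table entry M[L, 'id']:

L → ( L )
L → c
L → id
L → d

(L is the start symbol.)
L → id

To find M[L, 'id'], we find productions for L where 'id' is in the predict set (PREDICT(N → α) = (FIRST(α) \ {ε}) ∪ (FOLLOW(N) if α ⇒* ε)).

L → ( L ): PREDICT = { '(' }
L → c: PREDICT = { 'c' }
L → id: PREDICT = { 'id' }
  'id' is in predict set, so this production goes in M[L, 'id']
L → d: PREDICT = { 'd' }

M[L, 'id'] = L → id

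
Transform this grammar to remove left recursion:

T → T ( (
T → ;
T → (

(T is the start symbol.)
T → ; T'
T → ( T'
T' → ( ( T'
T' → ε

T is directly left-recursive. The standard transformation for
  A → A α₁ | ... | A α_m | β₁ | ... | β_n
is
  A  → β₁ A' | ... | β_n A'
  A' → α₁ A' | ... | α_m A' | ε

T → ; becomes T → ; T'
T → ( becomes T → ( T'
T → T ( ( becomes T' → ( ( T'
Add T' → ε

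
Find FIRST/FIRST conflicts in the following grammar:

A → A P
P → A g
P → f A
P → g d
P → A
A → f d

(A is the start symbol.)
Yes. A → A P / A → f d on { 'f' }; P → A g / P → f A on { 'f' }; P → A g / P → A on { 'f' }; P → f A / P → A on { 'f' }

FIRST sets of the non-terminals at (or reachable through a nullable prefix from) the front of some alternative:
  FIRST(A) = { 'f' }

Productions for A:
  A → A P: FIRST = { 'f' }
  A → f d: FIRST = { 'f' }
Productions for P:
  P → A g: FIRST = { 'f' }
  P → f A: FIRST = { 'f' }
  P → g d: FIRST = { 'g' }
  P → A: FIRST = { 'f' }

Conflict for A: A → A P and A → f d
  Overlap: { 'f' }
Conflict for P: P → A g and P → f A
  Overlap: { 'f' }
Conflict for P: P → A g and P → A
  Overlap: { 'f' }
Conflict for P: P → f A and P → A
  Overlap: { 'f' }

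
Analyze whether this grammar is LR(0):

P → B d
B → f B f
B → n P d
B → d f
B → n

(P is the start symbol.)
No. Shift-reduce conflict between [B → n .] and [B → . d f]

A grammar is LR(0) if no state in the canonical LR(0) collection has:
  - both a shift item (dot before a terminal) and a complete item (shift-reduce conflict), or
  - two or more complete items (reduce-reduce conflict; the accept item [P' → P .] counts as a complete item here).

Augment with P' → P and build the canonical LR(0) collection (I0 = CLOSURE({[P' → . P]}), then GOTO on every symbol after a dot until no new states appear). It has 12 states:
  I0: { [B → . d f], [B → . f B f], [B → . n P d], [B → . n], [P → . B d], [P' → . P] }  — shift
  I1: { [P → B . d] }  — shift
  I2: { [P' → P .] }  — accept
  I3: { [B → d . f] }  — shift
  I4: { [B → . d f], [B → . f B f], [B → . n P d], [B → . n], [B → f . B f] }  — shift
  I5: { [B → . d f], [B → . f B f], [B → . n P d], [B → . n], [B → n . P d], [B → n .], [P → . B d] }  — shift, reduce
  I6: { [B → n P . d] }  — shift
  I7: { [B → n P d .] }  — reduce
  I8: { [B → f B . f] }  — shift
  I9: { [B → f B f .] }  — reduce
  I10: { [B → d f .] }  — reduce
  I11: { [P → B d .] }  — reduce

Conflict in state I5:
  Shift-reduce conflict between [B → n .] and [B → . d f]
So the grammar is NOT LR(0).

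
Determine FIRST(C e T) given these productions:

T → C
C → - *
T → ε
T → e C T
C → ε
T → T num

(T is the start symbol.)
{ '-', 'e' }

FIRST sets of the non-terminals involved (from the grammar, by fixed-point iteration):
  FIRST(C) = { '-', ε }

To compute FIRST(C e T), process the symbols left to right:
Symbol C is a non-terminal. Add FIRST(C) \ {ε} = { '-' }
C is nullable (ε ∈ FIRST(C)), continue to the next symbol.
Symbol e is a terminal. Add 'e' and stop.
FIRST(C e T) = { '-', 'e' }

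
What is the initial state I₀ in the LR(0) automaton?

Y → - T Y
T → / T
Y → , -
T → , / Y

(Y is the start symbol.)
{ [Y → . , -], [Y → . - T Y], [Y' → . Y] }

First, augment the grammar with Y' → Y
I₀ = CLOSURE({ [Y' → . Y] }):
  [Y' → . Y] has the dot before Y: add [Y → . - T Y], [Y → . , -]
No further items can be added.

I₀ = { [Y → . , -], [Y → . - T Y], [Y' → . Y] }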